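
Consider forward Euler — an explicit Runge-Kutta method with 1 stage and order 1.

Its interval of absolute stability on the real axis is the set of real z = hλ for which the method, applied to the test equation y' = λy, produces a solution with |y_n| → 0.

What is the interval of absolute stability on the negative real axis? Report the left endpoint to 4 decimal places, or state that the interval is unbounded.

Test eqn y'=λy, z=hλ:
  order 1, 1-stage ⇒ R(z)=1+z
  (e.g. R(-0.88)=0.12000, |R|=0.12000)

Need |R(x)|<1, x<0.
x=-0.88: |R|=0.1200
|R(-2.23)|=1.2300 |R(-1.38)|=0.3800 |R(-0.53)|=0.4700
Bisect:
  x_lo=-2.6410 |R|=1.6410  x_hi=-0.2486 |R|=0.7514
  mid=-1.44478 |R|=0.44478 →hi
  mid=-2.04290 |R|=1.04290 →lo
  mid=-1.74384 |R|=0.74384 →hi
  mid=-1.89337 |R|=0.89337 →hi
  mid=-1.96813 |R|=0.96813 →hi
  mid=-2.00551 |R|=1.00551 →lo
  mid=-1.98682 |R|=0.98682 →hi
  ...
  [-2.00011,-1.99997] ⇒ x*=-2.0000
Stable set (-2.0000, 0).

(-2.0000, 0).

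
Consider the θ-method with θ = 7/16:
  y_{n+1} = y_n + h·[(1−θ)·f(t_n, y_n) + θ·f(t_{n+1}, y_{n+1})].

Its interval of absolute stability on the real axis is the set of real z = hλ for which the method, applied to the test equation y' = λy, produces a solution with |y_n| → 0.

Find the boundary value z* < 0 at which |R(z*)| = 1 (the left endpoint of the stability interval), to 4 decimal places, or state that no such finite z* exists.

left endpoint -16.0000.

On y'=λy, z=hλ:
  y_{n+1} = y_n + z·[9/16·y_n + 7/16·y_{n+1}] ⇒ (1 − 7/16z)y_{n+1} = (1 + 9/16z)y_n
  Hence R(z) = (1 + 9/16z)/(1 − 7/16z).

Boundary: |R(x)|=1, x<0.
x=-1.52: |R|=0.0871
R=−1: 1+9/16x = −1+7/16x ⇒ -1/8x=2 ⇒ x=2/(-1/8)=-16.0000
Confirm numerically:
  x=-15.812: |R|=0.99703 <1
  x=-9.081: |R|=0.82608 <1
  x=-8.917: |R|=0.81936 <1
  x=-6.469: |R|=0.68895 <1
  x=-16.573: |R|=1.00868 >1
  x=-16.486: |R|=1.00740 >1
Interval (-16.0000, 0).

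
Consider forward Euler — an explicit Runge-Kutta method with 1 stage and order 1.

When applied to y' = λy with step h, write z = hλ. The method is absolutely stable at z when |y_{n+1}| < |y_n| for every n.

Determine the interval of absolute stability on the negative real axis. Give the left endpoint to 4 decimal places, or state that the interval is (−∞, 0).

Test eqn y'=λy, z=hλ:
  order 1, 1-stage ⇒ R(z)=1+z
  (e.g. R(-0.44)=0.56000, |R|=0.56000)

Need |R(x)|<1, x<0.
x=-0.44: |R|=0.5600
|R(-2.31)|=1.3100 |R(-1.91)|=0.9100 |R(-0.96)|=0.0400
Bisect:
  x_lo=-2.6843 |R|=1.6843  x_hi=-0.1242 |R|=0.8758
  mid=-1.40423 |R|=0.40423 →hi
  mid=-2.04425 |R|=1.04425 →lo
  mid=-1.72424 |R|=0.72424 →hi
  mid=-1.88424 |R|=0.88424 →hi
  mid=-1.96424 |R|=0.96424 →hi
  mid=-2.00424 |R|=1.00424 →lo
  mid=-1.98424 |R|=0.98424 →hi
  ...
  [-2.00003,-1.99987] ⇒ x*=-2.0000
Stable set (-2.0000, 0).

z∈(-2.0000,0).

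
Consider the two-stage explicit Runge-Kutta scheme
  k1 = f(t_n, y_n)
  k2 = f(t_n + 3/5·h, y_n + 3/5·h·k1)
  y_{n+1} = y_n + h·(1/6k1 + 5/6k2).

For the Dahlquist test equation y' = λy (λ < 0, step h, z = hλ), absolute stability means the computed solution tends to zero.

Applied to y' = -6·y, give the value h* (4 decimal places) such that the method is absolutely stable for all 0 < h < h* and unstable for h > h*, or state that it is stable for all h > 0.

Set f=λy, z=hλ:
  k1=λy_n ⇒ h·k1=z·y_n;  k2=λ(1+3/5z)y_n ⇒ h·k2=z(1+3/5z)y_n
  y_{n+1}/y_n = 1 + 1/6z + 5/6z(1+3/5z) = 1 + z + 1/2z²
  so R(z) = 1 + z + 1/2z².

Solve |R(x)|<1 on ℝ⁻.
x=-1.8: |R|=0.8200
R=1: x+1/2x²=0 ⇒ x=−2=-2.0000; min R=1−1/(4·1/2)=0.5000>−1
Confirm numerically:
  x=-1.939: |R|=0.94086 <1
  x=-1.866: |R|=0.87498 <1
  x=-1.863: |R|=0.87238 <1
  x=-2.569: |R|=1.73088 >1
  x=-2.056: |R|=1.05757 >1
So |R|<1 on (-2.0000, 0).

(-2.0000,0); λ=-6 ⇒ h* = (2)/6 = 0.3333.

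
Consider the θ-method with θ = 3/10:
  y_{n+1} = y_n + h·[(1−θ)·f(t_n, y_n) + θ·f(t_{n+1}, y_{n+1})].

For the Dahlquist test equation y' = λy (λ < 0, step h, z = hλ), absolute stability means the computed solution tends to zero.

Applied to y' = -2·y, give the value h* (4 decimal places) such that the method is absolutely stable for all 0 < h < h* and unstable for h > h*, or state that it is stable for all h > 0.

Set f=λy, z=hλ:
  y_{n+1} = y_n + z·[7/10·y_n + 3/10·y_{n+1}] ⇒ (1 − 3/10z)y_{n+1} = (1 + 7/10z)y_n
  Hence R(z) = (1 + 7/10z)/(1 − 3/10z).

Need |R(x)|<1, x<0.
x=-1.04: |R|=0.2073
R=−1: 1+7/10x = −1+3/10x ⇒ -2/5x=2 ⇒ x=2/(-2/5)=-5.0000
Confirm numerically:
  x=-4.808: |R|=0.96856 <1
  x=-2.271: |R|=0.35074 <1
  x=-2.247: |R|=0.34221 <1
  x=-5.540: |R|=1.08114 >1
  x=-5.376: |R|=1.05756 >1
  x=-5.025: |R|=1.00399 >1
Interval (-5.0000, 0).

(-5.0000,0); λ=-2 ⇒ h* = (5)/2 = 2.5000.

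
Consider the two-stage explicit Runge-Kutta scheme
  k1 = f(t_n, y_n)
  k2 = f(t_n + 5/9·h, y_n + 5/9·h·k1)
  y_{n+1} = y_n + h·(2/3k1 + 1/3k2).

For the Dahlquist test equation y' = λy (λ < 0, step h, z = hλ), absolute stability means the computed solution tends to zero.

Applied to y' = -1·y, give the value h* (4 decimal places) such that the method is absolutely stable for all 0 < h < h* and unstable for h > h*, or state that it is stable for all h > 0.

Set f=λy, z=hλ:
  k1=λy_n ⇒ h·k1=z·y_n;  k2=λ(1+5/9z)y_n ⇒ h·k2=z(1+5/9z)y_n
  y_{n+1}/y_n = 1 + 2/3z + 1/3z(1+5/9z) = 1 + z + 5/27z²
  Hence R(z) = 1 + z + 5/27z².

Solve |R(x)|<1 on ℝ⁻.
x=-0.8: |R|=0.3185
R=1: x+5/27x²=0 ⇒ x=−27/5=-5.4000; min R=1−1/(4·5/27)=-0.3500>−1
Confirm numerically:
  x=-4.297: |R|=0.12230 <1
  x=-4.256: |R|=0.09836 <1
  x=-3.285: |R|=0.28663 <1
  x=-5.929: |R|=1.58082 >1
  x=-5.810: |R|=1.44113 >1
  x=-5.516: |R|=1.11849 >1
Stable set (-5.4000, 0).

(-5.4000,0); λ=-1 ⇒ h* = (27/5)/1 = 5.4000.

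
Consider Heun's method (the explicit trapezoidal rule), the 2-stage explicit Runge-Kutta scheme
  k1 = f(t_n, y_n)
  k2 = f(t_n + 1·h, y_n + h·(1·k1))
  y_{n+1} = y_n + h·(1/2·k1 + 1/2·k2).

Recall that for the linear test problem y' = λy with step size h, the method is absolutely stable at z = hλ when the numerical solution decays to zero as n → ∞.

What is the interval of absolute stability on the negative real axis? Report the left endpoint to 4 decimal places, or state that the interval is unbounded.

z∈(-2.0000,0).

Set f=λy, z=hλ:
  order 2, 2-stage ⇒ R(z)=1+z+z^2/2
  (e.g. R(-0.34)=0.71780, |R|=0.71780)

Find x<0 with |R(x)|<1.
x=-0.34: |R|=0.7178
|R(-1.97)|=0.9704 |R(-1.85)|=0.8613 |R(-0.51)|=0.6200
Bisect:
  x_lo=-2.8086 |R|=2.1356  x_hi=-0.3124 |R|=0.7364
  mid=-1.56052 |R|=0.65709 →hi
  mid=-2.18457 |R|=1.20160 →lo
  mid=-1.87254 |R|=0.88067 →hi
  mid=-2.02856 |R|=1.02896 →lo
  mid=-1.95055 |R|=0.95177 →hi
  mid=-1.98955 |R|=0.98961 →hi
  mid=-2.00905 |R|=1.00910 →lo
  mid=-1.99930 |R|=0.99930 →hi
  mid=-2.00418 |R|=1.00419 →lo
  ...
  [-2.00007,-1.99991] ⇒ x*=-2.0000
Stable set (-2.0000, 0).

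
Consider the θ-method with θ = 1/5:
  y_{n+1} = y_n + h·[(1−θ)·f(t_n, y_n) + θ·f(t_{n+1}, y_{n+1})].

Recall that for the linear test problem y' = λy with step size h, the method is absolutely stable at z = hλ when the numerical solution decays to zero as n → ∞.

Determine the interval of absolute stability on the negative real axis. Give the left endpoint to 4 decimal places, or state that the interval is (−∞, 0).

(-3.3333, 0).

With y'=λy (z=hλ):
  y_{n+1} = y_n + z·[4/5·y_n + 1/5·y_{n+1}] ⇒ (1 − 1/5z)y_{n+1} = (1 + 4/5z)y_n
  so R(z) = (1 + 4/5z)/(1 − 1/5z).

Find x<0 with |R(x)|<1.
x=-1.36: |R|=0.0692
R=−1: 1+4/5x = −1+1/5x ⇒ -3/5x=2 ⇒ x=2/(-3/5)=-3.3333
Confirm numerically:
  x=-2.328: |R|=0.58843 <1
  x=-1.775: |R|=0.30996 <1
  x=-1.466: |R|=0.13362 <1
  x=-3.647: |R|=1.10882 >1
  x=-3.427: |R|=1.03335 >1
So |R|<1 on (-3.3333, 0).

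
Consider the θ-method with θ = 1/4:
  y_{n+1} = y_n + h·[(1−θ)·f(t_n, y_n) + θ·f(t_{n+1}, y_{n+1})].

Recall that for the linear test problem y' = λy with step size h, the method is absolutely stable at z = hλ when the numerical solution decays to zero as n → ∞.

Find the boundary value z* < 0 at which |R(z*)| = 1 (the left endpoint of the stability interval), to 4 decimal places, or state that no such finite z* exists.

With y'=λy (z=hλ):
  y_{n+1} = y_n + z·[3/4·y_n + 1/4·y_{n+1}] ⇒ (1 − 1/4z)y_{n+1} = (1 + 3/4z)y_n
  ⇒ R(z) = (1 + 3/4z)/(1 − 1/4z).

Find x<0 with |R(x)|<1.
x=-1.24: |R|=0.0534
R=−1: 1+3/4x = −1+1/4x ⇒ -1/2x=2 ⇒ x=2/(-1/2)=-4.0000
Confirm numerically:
  x=-2.745: |R|=0.62787 <1
  x=-1.918: |R|=0.29638 <1
  x=-1.745: |R|=0.21497 <1
  x=-4.566: |R|=1.13215 >1
  x=-4.415: |R|=1.09863 >1
Interval (-4.0000, 0).

left endpoint -4.0000.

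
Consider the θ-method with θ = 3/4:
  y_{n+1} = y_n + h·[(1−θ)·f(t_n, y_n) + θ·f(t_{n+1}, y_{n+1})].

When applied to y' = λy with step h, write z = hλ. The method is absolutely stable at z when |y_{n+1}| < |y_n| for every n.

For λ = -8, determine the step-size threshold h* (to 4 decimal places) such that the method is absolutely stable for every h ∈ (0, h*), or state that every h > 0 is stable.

Set f=λy, z=hλ:
  y_{n+1} = y_n + z·[1/4·y_n + 3/4·y_{n+1}] ⇒ (1 − 3/4z)y_{n+1} = (1 + 1/4z)y_n
  ⇒ R(z) = (1 + 1/4z)/(1 − 3/4z).

Need |R(x)|<1, x<0.
x=-0.75: |R|=0.5200
x=-2: |R|=0.2000
x=-10: |R|=0.1765
x=-100: |R|=0.3158
θ=3/4≥1/2 ⇒ |1+1/4x|<|1−3/4x| ∀x<0 ⇒ stable on all of ℝ⁻.

(−∞, 0) — no finite endpoint. Any h>0 works for λ=-8.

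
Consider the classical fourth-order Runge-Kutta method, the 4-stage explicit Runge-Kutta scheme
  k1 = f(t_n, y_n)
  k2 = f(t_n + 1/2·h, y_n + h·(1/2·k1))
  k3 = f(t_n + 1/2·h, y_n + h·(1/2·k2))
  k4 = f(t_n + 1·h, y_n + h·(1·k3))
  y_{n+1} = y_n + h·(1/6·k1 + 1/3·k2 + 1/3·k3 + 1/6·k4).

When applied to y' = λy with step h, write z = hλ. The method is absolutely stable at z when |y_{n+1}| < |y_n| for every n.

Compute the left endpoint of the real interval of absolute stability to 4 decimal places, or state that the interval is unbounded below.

Set f=λy, z=hλ:
  order 4, 4-stage ⇒ R(z)=1+z+z^2/2+z^3/6+z^4/24
  (e.g. R(-1.46)=0.27643, |R|=0.27643)

Solve |R(x)|<1 on ℝ⁻.
x=-1.46: |R|=0.2764
|R(-3.1)|=1.5878 |R(-2.7)|=0.8788 |R(-0.92)|=0.4033
Bisect:
  x_lo=-3.1799 |R|=1.7773  x_hi=-0.1127 |R|=0.8934
  mid=-1.64630 |R|=0.27126 →hi
  mid=-2.41311 |R|=0.56933 →hi
  mid=-2.79652 |R|=1.01706 →lo
  mid=-2.60482 |R|=0.76029 →hi
  mid=-2.70067 |R|=0.87973 →hi
  mid=-2.74859 |R|=0.94606 →hi
  mid=-2.77256 |R|=0.98097 →hi
  mid=-2.78454 |R|=0.99886 →hi
  ...
  [-2.78547,-2.78529] ⇒ x*=-2.7853
Stable set (-2.7853, 0).

z* = -2.7853.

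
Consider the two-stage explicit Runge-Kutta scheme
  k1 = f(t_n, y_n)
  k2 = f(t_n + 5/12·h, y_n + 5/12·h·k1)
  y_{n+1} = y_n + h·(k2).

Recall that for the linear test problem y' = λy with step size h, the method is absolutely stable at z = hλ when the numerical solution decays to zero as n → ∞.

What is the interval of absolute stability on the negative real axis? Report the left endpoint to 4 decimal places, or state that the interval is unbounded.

On y'=λy, z=hλ:
  k1=λy_n ⇒ h·k1=z·y_n;  k2=λ(1+5/12z)y_n ⇒ h·k2=z(1+5/12z)y_n
  y_{n+1}/y_n = 1 + z(1+5/12z) = 1 + z + 5/12z²
  ⇒ R(z) = 1 + z + 5/12z².

Solve |R(x)|<1 on ℝ⁻.
x=-1.06: |R|=0.4082
R=1: x+5/12x²=0 ⇒ x=−12/5=-2.4000; min R=1−1/(4·5/12)=0.4000>−1
Confirm numerically:
  x=-1.908: |R|=0.60886 <1
  x=-1.375: |R|=0.41276 <1
  x=-1.179: |R|=0.40018 <1
  x=-2.950: |R|=1.67604 >1
  x=-2.887: |R|=1.58582 >1
  x=-2.695: |R|=1.33126 >1
So |R|<1 on (-2.4000, 0).

z∈(-2.4000,0).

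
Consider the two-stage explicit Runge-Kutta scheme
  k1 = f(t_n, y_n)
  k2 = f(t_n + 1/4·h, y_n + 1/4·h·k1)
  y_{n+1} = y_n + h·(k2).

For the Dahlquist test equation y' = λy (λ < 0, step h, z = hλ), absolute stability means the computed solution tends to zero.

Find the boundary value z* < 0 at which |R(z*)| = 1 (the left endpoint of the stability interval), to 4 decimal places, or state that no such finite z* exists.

left endpoint -4.0000.

Set f=λy, z=hλ:
  k1=λy_n ⇒ h·k1=z·y_n;  k2=λ(1+1/4z)y_n ⇒ h·k2=z(1+1/4z)y_n
  y_{n+1}/y_n = 1 + z(1+1/4z) = 1 + z + 1/4z²
  R(z) = 1 + z + 1/4z².

Find x<0 with |R(x)|<1.
x=-1.7: |R|=0.0225
R=1: x+1/4x²=0 ⇒ x=−4=-4.0000; min R=1−1/(4·1/4)=0.0000>−1
Confirm numerically:
  x=-2.900: |R|=0.20250 <1
  x=-2.616: |R|=0.09486 <1
  x=-2.186: |R|=0.00865 <1
  x=-1.863: |R|=0.00469 <1
  x=-4.572: |R|=1.65380 >1
  x=-4.494: |R|=1.55501 >1
Interval (-4.0000, 0).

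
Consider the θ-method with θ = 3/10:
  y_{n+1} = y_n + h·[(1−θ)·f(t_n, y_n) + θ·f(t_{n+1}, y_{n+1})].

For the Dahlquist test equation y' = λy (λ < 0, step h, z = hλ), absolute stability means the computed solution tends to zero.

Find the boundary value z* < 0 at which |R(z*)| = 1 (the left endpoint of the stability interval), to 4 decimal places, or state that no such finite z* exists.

left endpoint -5.0000.

With y'=λy (z=hλ):
  y_{n+1} = y_n + z·[7/10·y_n + 3/10·y_{n+1}] ⇒ (1 − 3/10z)y_{n+1} = (1 + 7/10z)y_n
  ⇒ R(z) = (1 + 7/10z)/(1 − 3/10z).

Boundary: |R(x)|=1, x<0.
x=-0.49: |R|=0.5728
R=−1: 1+7/10x = −1+3/10x ⇒ -2/5x=2 ⇒ x=2/(-2/5)=-5.0000
Confirm numerically:
  x=-4.965: |R|=0.99438 <1
  x=-4.210: |R|=0.86036 <1
  x=-4.168: |R|=0.85212 <1
  x=-5.180: |R|=1.02819 >1
  x=-5.114: |R|=1.01799 >1
  x=-5.030: |R|=1.00478 >1
So |R|<1 on (-5.0000, 0).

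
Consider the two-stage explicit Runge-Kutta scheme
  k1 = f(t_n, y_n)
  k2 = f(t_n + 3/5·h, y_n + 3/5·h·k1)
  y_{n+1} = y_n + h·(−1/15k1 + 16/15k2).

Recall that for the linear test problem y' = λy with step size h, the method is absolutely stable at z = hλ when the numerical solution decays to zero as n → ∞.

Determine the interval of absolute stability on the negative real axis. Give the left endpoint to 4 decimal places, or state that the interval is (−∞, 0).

Test eqn y'=λy, z=hλ:
  k1=λy_n ⇒ h·k1=z·y_n;  k2=λ(1+3/5z)y_n ⇒ h·k2=z(1+3/5z)y_n
  y_{n+1}/y_n = 1 − 1/15z + 16/15z(1+3/5z) = 1 + z + 16/25z²
  R(z) = 1 + z + 16/25z².

Need |R(x)|<1, x<0.
x=-1.12: |R|=0.6828
R=1: x+16/25x²=0 ⇒ x=−25/16=-1.5625; min R=1−1/(4·16/25)=0.6094>−1
Confirm numerically:
  x=-1.295: |R|=0.77830 <1
  x=-1.099: |R|=0.67399 <1
  x=-0.988: |R|=0.63673 <1
  x=-0.870: |R|=0.61442 <1
  x=-2.114: |R|=1.74616 >1
  x=-1.613: |R|=1.05213 >1
So |R|<1 on (-1.5625, 0).

z∈(-1.5625,0).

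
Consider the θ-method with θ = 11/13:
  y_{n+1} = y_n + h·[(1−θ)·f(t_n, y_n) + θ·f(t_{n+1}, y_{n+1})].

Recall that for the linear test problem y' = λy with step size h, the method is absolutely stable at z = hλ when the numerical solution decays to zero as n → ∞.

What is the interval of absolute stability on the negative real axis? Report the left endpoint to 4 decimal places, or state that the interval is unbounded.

With y'=λy (z=hλ):
  y_{n+1} = y_n + z·[2/13·y_n + 11/13·y_{n+1}] ⇒ (1 − 11/13z)y_{n+1} = (1 + 2/13z)y_n
  so R(z) = (1 + 2/13z)/(1 − 11/13z).

Find x<0 with |R(x)|<1.
x=-1.24: |R|=0.3949
x=-2: |R|=0.2571
x=-10: |R|=0.0569
x=-100: |R|=0.1680
θ=11/13≥1/2 ⇒ |1+2/13x|<|1−11/13x| ∀x<0 ⇒ unbounded interval.

unbounded; (−∞, 0).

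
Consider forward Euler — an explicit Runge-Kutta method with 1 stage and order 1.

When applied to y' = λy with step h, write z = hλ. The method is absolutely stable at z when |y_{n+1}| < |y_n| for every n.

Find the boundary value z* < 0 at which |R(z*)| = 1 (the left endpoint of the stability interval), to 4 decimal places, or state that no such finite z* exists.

Set f=λy, z=hλ:
  order 1, 1-stage ⇒ R(z)=1+z
  (e.g. R(-0.49)=0.51000, |R|=0.51000)

Boundary: |R(x)|=1, x<0.
x=-0.49: |R|=0.5100
|R(-2.22)|=1.2200 |R(-1.79)|=0.7900 |R(-1.32)|=0.3200
Bisect:
  x_lo=-2.3203 |R|=1.3203  x_hi=-0.3306 |R|=0.6694
  mid=-1.32544 |R|=0.32544 →hi
  mid=-1.82287 |R|=0.82287 →hi
  mid=-2.07159 |R|=1.07159 →lo
  mid=-1.94723 |R|=0.94723 →hi
  mid=-2.00941 |R|=1.00941 →lo
  mid=-1.97832 |R|=0.97832 →hi
  mid=-1.99387 |R|=0.99387 →hi
  mid=-2.00164 |R|=1.00164 →lo
  mid=-1.99775 |R|=0.99775 →hi
  ...
  [-2.00006,-1.99994] ⇒ x*=-2.0000
Stable set (-2.0000, 0).

z* = -2.0000.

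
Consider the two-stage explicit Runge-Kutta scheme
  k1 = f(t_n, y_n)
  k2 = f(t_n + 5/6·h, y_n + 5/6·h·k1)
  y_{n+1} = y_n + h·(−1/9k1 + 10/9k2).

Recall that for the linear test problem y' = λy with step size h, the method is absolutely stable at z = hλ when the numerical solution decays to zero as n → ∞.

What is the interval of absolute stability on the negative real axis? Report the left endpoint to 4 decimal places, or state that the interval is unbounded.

With y'=λy (z=hλ):
  k1=λy_n ⇒ h·k1=z·y_n;  k2=λ(1+5/6z)y_n ⇒ h·k2=z(1+5/6z)y_n
  y_{n+1}/y_n = 1 − 1/9z + 10/9z(1+5/6z) = 1 + z + 25/27z²
  R(z) = 1 + z + 25/27z².

Find x<0 with |R(x)|<1.
x=-1.32: |R|=1.2933
R=1: x+25/27x²=0 ⇒ x=−27/25=-1.0800; min R=1−1/(4·25/27)=0.7300>−1
Confirm numerically:
  x=-1.006: |R|=0.93107 <1
  x=-0.844: |R|=0.81557 <1
  x=-0.662: |R|=0.74378 <1
  x=-0.545: |R|=0.73002 <1
  x=-1.513: |R|=1.60660 >1
  x=-1.261: |R|=1.21133 >1
  x=-1.169: |R|=1.09633 >1
Stable set (-1.0800, 0).

(-1.0800, 0).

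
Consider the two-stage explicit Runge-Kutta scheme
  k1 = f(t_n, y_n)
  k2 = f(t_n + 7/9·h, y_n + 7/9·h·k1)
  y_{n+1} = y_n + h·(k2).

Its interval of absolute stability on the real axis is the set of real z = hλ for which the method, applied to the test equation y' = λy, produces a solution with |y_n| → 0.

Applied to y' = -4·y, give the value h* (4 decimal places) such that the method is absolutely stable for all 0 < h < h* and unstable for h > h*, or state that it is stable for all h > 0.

Set f=λy, z=hλ:
  k1=λy_n ⇒ h·k1=z·y_n;  k2=λ(1+7/9z)y_n ⇒ h·k2=z(1+7/9z)y_n
  y_{n+1}/y_n = 1 + z(1+7/9z) = 1 + z + 7/9z²
  so R(z) = 1 + z + 7/9z².

Solve |R(x)|<1 on ℝ⁻.
x=-0.82: |R|=0.7030
R=1: x+7/9x²=0 ⇒ x=−9/7=-1.2857; min R=1−1/(4·7/9)=0.6786>−1
Confirm numerically:
  x=-0.924: |R|=0.74005 <1
  x=-0.747: |R|=0.68701 <1
  x=-0.662: |R|=0.67886 <1
  x=-1.476: |R|=1.21845 >1
  x=-1.403: |R|=1.12798 >1
So |R|<1 on (-1.2857, 0).

(-1.2857,0); λ=-4 ⇒ h* = (9/7)/4 = 0.3214.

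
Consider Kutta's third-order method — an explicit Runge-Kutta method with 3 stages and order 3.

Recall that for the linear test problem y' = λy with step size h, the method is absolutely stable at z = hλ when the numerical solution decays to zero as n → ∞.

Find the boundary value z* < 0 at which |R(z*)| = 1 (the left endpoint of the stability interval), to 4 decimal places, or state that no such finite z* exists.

z* = -2.5127.

Set f=λy, z=hλ:
  order 3, 3-stage ⇒ R(z)=1+z+z^2/2+z^3/6
  (e.g. R(-1.54)=0.03709, |R|=0.03709)

Boundary: |R(x)|=1, x<0.
x=-1.54: |R|=0.0371
|R(-2.82)|=1.5814 |R(-2.09)|=0.4275 |R(-0.56)|=0.5675
Bisect:
  x_lo=-2.8450 |R|=1.6360  x_hi=-0.0630 |R|=0.9389
  mid=-1.45402 |R|=0.09073 →hi
  mid=-2.14952 |R|=0.49459 →hi
  mid=-2.49727 |R|=0.97474 →hi
  mid=-2.67115 |R|=1.28009 →lo
  mid=-2.58421 |R|=1.12143 →lo
  mid=-2.54074 |R|=1.04663 →lo
  mid=-2.51901 |R|=1.01033 →lo
  ...
  [-2.51290,-2.51273] ⇒ x*=-2.5127
Stable set (-2.5127, 0).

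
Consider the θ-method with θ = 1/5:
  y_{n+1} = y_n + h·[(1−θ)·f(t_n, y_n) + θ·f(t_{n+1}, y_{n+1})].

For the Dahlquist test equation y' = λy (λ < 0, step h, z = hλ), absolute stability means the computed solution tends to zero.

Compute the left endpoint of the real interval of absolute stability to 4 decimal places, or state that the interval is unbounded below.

With y'=λy (z=hλ):
  y_{n+1} = y_n + z·[4/5·y_n + 1/5·y_{n+1}] ⇒ (1 − 1/5z)y_{n+1} = (1 + 4/5z)y_n
  so R(z) = (1 + 4/5z)/(1 − 1/5z).

Need |R(x)|<1, x<0.
x=-0.35: |R|=0.6729
R=−1: 1+4/5x = −1+1/5x ⇒ -3/5x=2 ⇒ x=2/(-3/5)=-3.3333
Confirm numerically:
  x=-2.803: |R|=0.79610 <1
  x=-2.359: |R|=0.60280 <1
  x=-2.221: |R|=0.53788 <1
  x=-3.763: |R|=1.14710 >1
  x=-3.677: |R|=1.11882 >1
  x=-3.554: |R|=1.07739 >1
Interval (-3.3333, 0).

left endpoint -3.3333.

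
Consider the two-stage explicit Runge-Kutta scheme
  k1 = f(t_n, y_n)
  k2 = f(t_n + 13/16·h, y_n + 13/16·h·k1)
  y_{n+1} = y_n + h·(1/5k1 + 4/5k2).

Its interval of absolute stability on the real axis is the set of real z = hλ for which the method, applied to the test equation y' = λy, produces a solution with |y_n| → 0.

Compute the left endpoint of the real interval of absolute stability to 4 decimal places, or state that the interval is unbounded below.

left endpoint -1.5385.

On y'=λy, z=hλ:
  k1=λy_n ⇒ h·k1=z·y_n;  k2=λ(1+13/16z)y_n ⇒ h·k2=z(1+13/16z)y_n
  y_{n+1}/y_n = 1 + 1/5z + 4/5z(1+13/16z) = 1 + z + 13/20z²
  Hence R(z) = 1 + z + 13/20z².

Boundary: |R(x)|=1, x<0.
x=-1: |R|=0.6500
R=1: x+13/20x²=0 ⇒ x=−20/13=-1.5385; min R=1−1/(4·13/20)=0.6154>−1
Confirm numerically:
  x=-1.277: |R|=0.78297 <1
  x=-0.793: |R|=0.61575 <1
  x=-0.741: |R|=0.61590 <1
  x=-1.977: |R|=1.56354 >1
  x=-1.892: |R|=1.43478 >1
So |R|<1 on (-1.5385, 0).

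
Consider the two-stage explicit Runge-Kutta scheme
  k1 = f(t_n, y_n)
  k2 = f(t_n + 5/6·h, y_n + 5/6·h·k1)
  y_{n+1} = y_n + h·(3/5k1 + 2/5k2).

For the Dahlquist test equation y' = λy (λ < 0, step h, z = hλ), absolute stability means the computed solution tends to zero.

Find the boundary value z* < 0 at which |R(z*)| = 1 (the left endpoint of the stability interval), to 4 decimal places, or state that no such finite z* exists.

On y'=λy, z=hλ:
  k1=λy_n ⇒ h·k1=z·y_n;  k2=λ(1+5/6z)y_n ⇒ h·k2=z(1+5/6z)y_n
  y_{n+1}/y_n = 1 + 3/5z + 2/5z(1+5/6z) = 1 + z + 1/3z²
  so R(z) = 1 + z + 1/3z².

Boundary: |R(x)|=1, x<0.
x=-1.73: |R|=0.2676
R=1: x+1/3x²=0 ⇒ x=−3=-3.0000; min R=1−1/(4·1/3)=0.2500>−1
Confirm numerically:
  x=-2.911: |R|=0.91364 <1
  x=-2.421: |R|=0.53275 <1
  x=-1.851: |R|=0.29107 <1
  x=-1.525: |R|=0.25021 <1
  x=-3.359: |R|=1.40196 >1
  x=-3.149: |R|=1.15640 >1
So |R|<1 on (-3.0000, 0).

left endpoint -3.0000.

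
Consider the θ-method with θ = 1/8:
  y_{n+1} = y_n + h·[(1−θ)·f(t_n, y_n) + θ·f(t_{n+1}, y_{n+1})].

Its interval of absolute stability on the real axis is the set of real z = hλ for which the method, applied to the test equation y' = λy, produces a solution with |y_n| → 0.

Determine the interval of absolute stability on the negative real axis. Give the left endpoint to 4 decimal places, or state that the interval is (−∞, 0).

(-2.6667, 0).

With y'=λy (z=hλ):
  y_{n+1} = y_n + z·[7/8·y_n + 1/8·y_{n+1}] ⇒ (1 − 1/8z)y_{n+1} = (1 + 7/8z)y_n
  Hence R(z) = (1 + 7/8z)/(1 − 1/8z).

Boundary: |R(x)|=1, x<0.
x=-1.71: |R|=0.4089
R=−1: 1+7/8x = −1+1/8x ⇒ -3/4x=2 ⇒ x=2/(-3/4)=-2.6667
Confirm numerically:
  x=-1.784: |R|=0.45871 <1
  x=-1.498: |R|=0.26174 <1
  x=-1.459: |R|=0.23396 <1
  x=-1.221: |R|=0.05932 <1
  x=-3.195: |R|=1.28316 >1
  x=-2.996: |R|=1.17970 >1
Interval (-2.6667, 0).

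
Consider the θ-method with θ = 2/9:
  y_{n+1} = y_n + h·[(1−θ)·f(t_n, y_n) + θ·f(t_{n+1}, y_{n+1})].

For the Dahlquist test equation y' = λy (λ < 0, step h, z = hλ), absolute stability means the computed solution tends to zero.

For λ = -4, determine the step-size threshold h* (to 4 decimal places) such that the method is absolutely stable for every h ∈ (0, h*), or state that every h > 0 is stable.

With y'=λy (z=hλ):
  y_{n+1} = y_n + z·[7/9·y_n + 2/9·y_{n+1}] ⇒ (1 − 2/9z)y_{n+1} = (1 + 7/9z)y_n
  R(z) = (1 + 7/9z)/(1 − 2/9z).

Solve |R(x)|<1 on ℝ⁻.
x=-1.46: |R|=0.1023
R=−1: 1+7/9x = −1+2/9x ⇒ -5/9x=2 ⇒ x=2/(-5/9)=-3.6000
Confirm numerically:
  x=-3.097: |R|=0.83447 <1
  x=-1.969: |R|=0.36969 <1
  x=-1.880: |R|=0.32602 <1
  x=-4.055: |R|=1.13296 >1
  x=-3.792: |R|=1.05789 >1
So |R|<1 on (-3.6000, 0).

(-3.6000,0); λ=-4 ⇒ h* = (18/5)/4 = 0.9000.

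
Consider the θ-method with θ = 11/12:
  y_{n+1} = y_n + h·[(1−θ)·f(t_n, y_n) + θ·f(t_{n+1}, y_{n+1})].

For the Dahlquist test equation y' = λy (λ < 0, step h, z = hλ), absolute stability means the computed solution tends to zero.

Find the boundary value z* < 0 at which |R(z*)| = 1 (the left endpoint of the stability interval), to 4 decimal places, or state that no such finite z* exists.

interval (−∞, 0).

With y'=λy (z=hλ):
  y_{n+1} = y_n + z·[1/12·y_n + 11/12·y_{n+1}] ⇒ (1 − 11/12z)y_{n+1} = (1 + 1/12z)y_n
  so R(z) = (1 + 1/12z)/(1 − 11/12z).

Boundary: |R(x)|=1, x<0.
x=-1.4: |R|=0.3869
x=-2: |R|=0.2941
x=-10: |R|=0.0164
x=-100: |R|=0.0791
θ=11/12≥1/2 ⇒ |1+1/12x|<|1−11/12x| ∀x<0 ⇒ interval (−∞,0).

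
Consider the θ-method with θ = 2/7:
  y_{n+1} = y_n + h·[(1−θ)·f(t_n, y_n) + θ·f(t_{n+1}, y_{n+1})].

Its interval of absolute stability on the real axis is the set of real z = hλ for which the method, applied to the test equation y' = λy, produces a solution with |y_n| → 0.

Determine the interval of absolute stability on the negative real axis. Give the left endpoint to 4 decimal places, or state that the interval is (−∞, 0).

With y'=λy (z=hλ):
  y_{n+1} = y_n + z·[5/7·y_n + 2/7·y_{n+1}] ⇒ (1 − 2/7z)y_{n+1} = (1 + 5/7z)y_n
  Hence R(z) = (1 + 5/7z)/(1 − 2/7z).

Need |R(x)|<1, x<0.
x=-1.62: |R|=0.1074
R=−1: 1+5/7x = −1+2/7x ⇒ -3/7x=2 ⇒ x=2/(-3/7)=-4.6667
Confirm numerically:
  x=-3.277: |R|=0.69242 <1
  x=-3.199: |R|=0.67137 <1
  x=-3.150: |R|=0.65789 <1
  x=-5.112: |R|=1.07757 >1
  x=-5.069: |R|=1.07043 >1
  x=-4.811: |R|=1.02605 >1
Stable set (-4.6667, 0).

(-4.6667, 0).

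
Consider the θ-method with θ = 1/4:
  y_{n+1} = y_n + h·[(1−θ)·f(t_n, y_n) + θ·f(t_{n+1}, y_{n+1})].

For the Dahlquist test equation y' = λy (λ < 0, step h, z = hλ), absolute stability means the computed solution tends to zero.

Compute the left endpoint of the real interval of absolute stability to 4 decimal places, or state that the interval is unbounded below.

With y'=λy (z=hλ):
  y_{n+1} = y_n + z·[3/4·y_n + 1/4·y_{n+1}] ⇒ (1 − 1/4z)y_{n+1} = (1 + 3/4z)y_n
  so R(z) = (1 + 3/4z)/(1 − 1/4z).

Find x<0 with |R(x)|<1.
x=-0.39: |R|=0.6446
R=−1: 1+3/4x = −1+1/4x ⇒ -1/2x=2 ⇒ x=2/(-1/2)=-4.0000
Confirm numerically:
  x=-3.538: |R|=0.87742 <1
  x=-3.460: |R|=0.85523 <1
  x=-2.831: |R|=0.65774 <1
  x=-2.746: |R|=0.62822 <1
  x=-4.507: |R|=1.11920 >1
  x=-4.294: |R|=1.07089 >1
Stable set (-4.0000, 0).

z* = -4.0000.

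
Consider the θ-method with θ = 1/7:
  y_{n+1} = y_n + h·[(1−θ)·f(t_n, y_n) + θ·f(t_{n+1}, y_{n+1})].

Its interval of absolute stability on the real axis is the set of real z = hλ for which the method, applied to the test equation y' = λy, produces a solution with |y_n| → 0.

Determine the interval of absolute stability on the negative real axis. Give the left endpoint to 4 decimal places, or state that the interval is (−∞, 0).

With y'=λy (z=hλ):
  y_{n+1} = y_n + z·[6/7·y_n + 1/7·y_{n+1}] ⇒ (1 − 1/7z)y_{n+1} = (1 + 6/7z)y_n
  ⇒ R(z) = (1 + 6/7z)/(1 − 1/7z).

Solve |R(x)|<1 on ℝ⁻.
x=-1.23: |R|=0.0462
R=−1: 1+6/7x = −1+1/7x ⇒ -5/7x=2 ⇒ x=2/(-5/7)=-2.8000
Confirm numerically:
  x=-2.699: |R|=0.94793 <1
  x=-2.137: |R|=0.63719 <1
  x=-1.733: |R|=0.38910 <1
  x=-2.979: |R|=1.08969 >1
  x=-2.939: |R|=1.06993 >1
Interval (-2.8000, 0).

z∈(-2.8000,0).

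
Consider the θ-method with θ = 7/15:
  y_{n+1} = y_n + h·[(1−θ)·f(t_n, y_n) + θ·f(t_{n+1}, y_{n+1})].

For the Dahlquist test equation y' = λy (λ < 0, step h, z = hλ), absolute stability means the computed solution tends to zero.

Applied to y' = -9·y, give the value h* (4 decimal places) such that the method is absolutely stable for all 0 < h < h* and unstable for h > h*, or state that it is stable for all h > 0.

On y'=λy, z=hλ:
  y_{n+1} = y_n + z·[8/15·y_n + 7/15·y_{n+1}] ⇒ (1 − 7/15z)y_{n+1} = (1 + 8/15z)y_n
  so R(z) = (1 + 8/15z)/(1 − 7/15z).

Boundary: |R(x)|=1, x<0.
x=-1.27: |R|=0.2026
R=−1: 1+8/15x = −1+7/15x ⇒ -1/15x=2 ⇒ x=2/(-1/15)=-30.0000
Confirm numerically:
  x=-29.374: |R|=0.99716 <1
  x=-28.628: |R|=0.99363 <1
  x=-21.449: |R|=0.94822 <1
  x=-17.161: |R|=0.90499 <1
  x=-30.475: |R|=1.00208 >1
  x=-30.324: |R|=1.00143 >1
  x=-30.095: |R|=1.00042 >1
Interval (-30.0000, 0).

(-30.0000,0); λ=-9 ⇒ h* = (30)/9 = 3.3333.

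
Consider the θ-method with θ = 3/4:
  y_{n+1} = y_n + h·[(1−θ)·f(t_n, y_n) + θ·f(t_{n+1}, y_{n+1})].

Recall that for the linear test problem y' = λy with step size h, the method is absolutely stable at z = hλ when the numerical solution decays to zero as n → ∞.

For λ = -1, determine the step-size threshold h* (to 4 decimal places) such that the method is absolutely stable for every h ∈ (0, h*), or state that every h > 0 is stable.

interval (−∞, 0). Any h>0 works for λ=-1.

Set f=λy, z=hλ:
  y_{n+1} = y_n + z·[1/4·y_n + 3/4·y_{n+1}] ⇒ (1 − 3/4z)y_{n+1} = (1 + 1/4z)y_n
  R(z) = (1 + 1/4z)/(1 − 3/4z).

Need |R(x)|<1, x<0.
x=-0.5: |R|=0.6364
x=-2: |R|=0.2000
x=-10: |R|=0.1765
x=-100: |R|=0.3158
θ=3/4≥1/2 ⇒ |1+1/4x|<|1−3/4x| ∀x<0 ⇒ stable on all of ℝ⁻.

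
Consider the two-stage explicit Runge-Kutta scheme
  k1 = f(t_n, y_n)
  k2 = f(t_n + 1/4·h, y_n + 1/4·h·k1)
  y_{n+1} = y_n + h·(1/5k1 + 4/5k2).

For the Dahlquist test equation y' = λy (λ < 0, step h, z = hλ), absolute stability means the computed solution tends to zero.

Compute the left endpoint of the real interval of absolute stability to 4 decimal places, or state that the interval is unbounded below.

z* = -5.0000.

On y'=λy, z=hλ:
  k1=λy_n ⇒ h·k1=z·y_n;  k2=λ(1+1/4z)y_n ⇒ h·k2=z(1+1/4z)y_n
  y_{n+1}/y_n = 1 + 1/5z + 4/5z(1+1/4z) = 1 + z + 1/5z²
  so R(z) = 1 + z + 1/5z².

Boundary: |R(x)|=1, x<0.
x=-0.48: |R|=0.5661
R=1: x+1/5x²=0 ⇒ x=−5=-5.0000; min R=1−1/(4·1/5)=-0.2500>−1
Confirm numerically:
  x=-4.795: |R|=0.80341 <1
  x=-4.059: |R|=0.23610 <1
  x=-3.771: |R|=0.07309 <1
  x=-2.639: |R|=0.24614 <1
  x=-5.475: |R|=1.52012 >1
  x=-5.281: |R|=1.29679 >1
  x=-5.256: |R|=1.26911 >1
So |R|<1 on (-5.0000, 0).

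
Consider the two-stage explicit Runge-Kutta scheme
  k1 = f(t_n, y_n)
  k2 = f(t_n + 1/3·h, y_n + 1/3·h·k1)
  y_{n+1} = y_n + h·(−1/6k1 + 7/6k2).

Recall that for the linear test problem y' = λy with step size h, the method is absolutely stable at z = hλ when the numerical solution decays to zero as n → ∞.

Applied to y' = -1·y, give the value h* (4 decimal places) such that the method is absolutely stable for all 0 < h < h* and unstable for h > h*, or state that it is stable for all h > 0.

(-2.5714,0); λ=-1 ⇒ h* = (18/7)/1 = 2.5714.

With y'=λy (z=hλ):
  k1=λy_n ⇒ h·k1=z·y_n;  k2=λ(1+1/3z)y_n ⇒ h·k2=z(1+1/3z)y_n
  y_{n+1}/y_n = 1 − 1/6z + 7/6z(1+1/3z) = 1 + z + 7/18z²
  so R(z) = 1 + z + 7/18z².

Find x<0 with |R(x)|<1.
x=-0.35: |R|=0.6976
R=1: x+7/18x²=0 ⇒ x=−18/7=-2.5714; min R=1−1/(4·7/18)=0.3571>−1
Confirm numerically:
  x=-2.306: |R|=0.76197 <1
  x=-2.101: |R|=0.61563 <1
  x=-1.866: |R|=0.48809 <1
  x=-3.118: |R|=1.66275 >1
  x=-3.078: |R|=1.60637 >1
  x=-2.931: |R|=1.40985 >1
Interval (-2.5714, 0).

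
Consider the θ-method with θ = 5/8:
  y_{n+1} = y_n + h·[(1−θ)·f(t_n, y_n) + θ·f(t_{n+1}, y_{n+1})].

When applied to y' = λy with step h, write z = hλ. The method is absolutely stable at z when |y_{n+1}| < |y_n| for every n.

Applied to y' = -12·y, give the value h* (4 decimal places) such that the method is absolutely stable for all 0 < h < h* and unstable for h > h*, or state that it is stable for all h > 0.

interval (−∞, 0). Any h>0 works for λ=-12.

Set f=λy, z=hλ:
  y_{n+1} = y_n + z·[3/8·y_n + 5/8·y_{n+1}] ⇒ (1 − 5/8z)y_{n+1} = (1 + 3/8z)y_n
  R(z) = (1 + 3/8z)/(1 − 5/8z).

Need |R(x)|<1, x<0.
x=-1.37: |R|=0.2620
x=-2: |R|=0.1111
x=-10: |R|=0.3793
x=-100: |R|=0.5748
θ=5/8≥1/2 ⇒ |1+3/8x|<|1−5/8x| ∀x<0 ⇒ stable on all of ℝ⁻.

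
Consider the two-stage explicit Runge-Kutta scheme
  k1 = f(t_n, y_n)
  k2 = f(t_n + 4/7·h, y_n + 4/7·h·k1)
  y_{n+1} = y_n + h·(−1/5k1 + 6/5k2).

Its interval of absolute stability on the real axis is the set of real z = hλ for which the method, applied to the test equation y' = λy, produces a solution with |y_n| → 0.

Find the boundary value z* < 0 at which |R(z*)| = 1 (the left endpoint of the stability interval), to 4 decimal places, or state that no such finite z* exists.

z* = -1.4583.

Test eqn y'=λy, z=hλ:
  k1=λy_n ⇒ h·k1=z·y_n;  k2=λ(1+4/7z)y_n ⇒ h·k2=z(1+4/7z)y_n
  y_{n+1}/y_n = 1 − 1/5z + 6/5z(1+4/7z) = 1 + z + 24/35z²
  ⇒ R(z) = 1 + z + 24/35z².

Need |R(x)|<1, x<0.
x=-0.96: |R|=0.6720
R=1: x+24/35x²=0 ⇒ x=−35/24=-1.4583; min R=1−1/(4·24/35)=0.6354>−1
Confirm numerically:
  x=-1.332: |R|=0.88461 <1
  x=-1.074: |R|=0.71695 <1
  x=-0.956: |R|=0.67070 <1
  x=-1.968: |R|=1.68779 >1
  x=-1.730: |R|=1.32227 >1
So |R|<1 on (-1.4583, 0).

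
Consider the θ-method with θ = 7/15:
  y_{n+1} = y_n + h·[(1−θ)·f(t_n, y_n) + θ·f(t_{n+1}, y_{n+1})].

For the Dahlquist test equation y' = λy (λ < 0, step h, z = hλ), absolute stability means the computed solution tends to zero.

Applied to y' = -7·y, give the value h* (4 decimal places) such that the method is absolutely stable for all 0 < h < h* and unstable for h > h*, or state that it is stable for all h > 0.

(-30.0000,0); λ=-7 ⇒ h* = (30)/7 = 4.2857.

On y'=λy, z=hλ:
  y_{n+1} = y_n + z·[8/15·y_n + 7/15·y_{n+1}] ⇒ (1 − 7/15z)y_{n+1} = (1 + 8/15z)y_n
  ⇒ R(z) = (1 + 8/15z)/(1 − 7/15z).

Boundary: |R(x)|=1, x<0.
x=-0.63: |R|=0.5131
R=−1: 1+8/15x = −1+7/15x ⇒ -1/15x=2 ⇒ x=2/(-1/15)=-30.0000
Confirm numerically:
  x=-24.822: |R|=0.97257 <1
  x=-23.184: |R|=0.96155 <1
  x=-22.618: |R|=0.95741 <1
  x=-20.281: |R|=0.93808 <1
  x=-30.130: |R|=1.00058 >1
  x=-30.032: |R|=1.00014 >1
So |R|<1 on (-30.0000, 0).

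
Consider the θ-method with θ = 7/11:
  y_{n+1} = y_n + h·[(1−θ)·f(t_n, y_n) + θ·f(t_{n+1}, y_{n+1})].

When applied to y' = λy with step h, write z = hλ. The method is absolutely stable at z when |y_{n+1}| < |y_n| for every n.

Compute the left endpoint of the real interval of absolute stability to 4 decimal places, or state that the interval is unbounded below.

With y'=λy (z=hλ):
  y_{n+1} = y_n + z·[4/11·y_n + 7/11·y_{n+1}] ⇒ (1 − 7/11z)y_{n+1} = (1 + 4/11z)y_n
  Hence R(z) = (1 + 4/11z)/(1 − 7/11z).

Solve |R(x)|<1 on ℝ⁻.
x=-0.38: |R|=0.6940
x=-2: |R|=0.1200
x=-10: |R|=0.3580
x=-100: |R|=0.5471
θ=7/11≥1/2 ⇒ |1+4/11x|<|1−7/11x| ∀x<0 ⇒ stable on all of ℝ⁻.

interval (−∞, 0).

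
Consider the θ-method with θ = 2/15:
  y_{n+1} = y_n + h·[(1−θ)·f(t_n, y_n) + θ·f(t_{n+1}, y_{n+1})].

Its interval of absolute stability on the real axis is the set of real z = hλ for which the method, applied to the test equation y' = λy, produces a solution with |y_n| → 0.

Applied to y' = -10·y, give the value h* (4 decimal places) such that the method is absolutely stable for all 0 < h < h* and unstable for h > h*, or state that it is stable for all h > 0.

(-2.7273,0); λ=-10 ⇒ h* = (30/11)/10 = 0.2727.

On y'=λy, z=hλ:
  y_{n+1} = y_n + z·[13/15·y_n + 2/15·y_{n+1}] ⇒ (1 − 2/15z)y_{n+1} = (1 + 13/15z)y_n
  so R(z) = (1 + 13/15z)/(1 − 2/15z).

Find x<0 with |R(x)|<1.
x=-1.64: |R|=0.3457
R=−1: 1+13/15x = −1+2/15x ⇒ -11/15x=2 ⇒ x=2/(-11/15)=-2.7273
Confirm numerically:
  x=-2.573: |R|=0.91576 <1
  x=-1.994: |R|=0.57521 <1
  x=-1.711: |R|=0.39317 <1
  x=-1.535: |R|=0.27421 <1
  x=-3.293: |R|=1.28829 >1
  x=-3.009: |R|=1.14745 >1
So |R|<1 on (-2.7273, 0).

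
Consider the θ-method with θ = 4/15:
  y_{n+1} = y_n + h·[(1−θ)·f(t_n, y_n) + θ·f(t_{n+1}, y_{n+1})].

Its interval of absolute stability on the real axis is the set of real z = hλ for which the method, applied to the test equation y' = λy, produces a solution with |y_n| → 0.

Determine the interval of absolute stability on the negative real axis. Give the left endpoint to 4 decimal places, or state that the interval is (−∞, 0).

(-4.2857, 0).

With y'=λy (z=hλ):
  y_{n+1} = y_n + z·[11/15·y_n + 4/15·y_{n+1}] ⇒ (1 − 4/15z)y_{n+1} = (1 + 11/15z)y_n
  R(z) = (1 + 11/15z)/(1 − 4/15z).

Find x<0 with |R(x)|<1.
x=-0.43: |R|=0.6142
R=−1: 1+11/15x = −1+4/15x ⇒ -7/15x=2 ⇒ x=2/(-7/15)=-4.2857
Confirm numerically:
  x=-4.145: |R|=0.96881 <1
  x=-2.765: |R|=0.59152 <1
  x=-2.434: |R|=0.47599 <1
  x=-2.311: |R|=0.42984 <1
  x=-4.792: |R|=1.10372 >1
  x=-4.647: |R|=1.07529 >1
Interval (-4.2857, 0).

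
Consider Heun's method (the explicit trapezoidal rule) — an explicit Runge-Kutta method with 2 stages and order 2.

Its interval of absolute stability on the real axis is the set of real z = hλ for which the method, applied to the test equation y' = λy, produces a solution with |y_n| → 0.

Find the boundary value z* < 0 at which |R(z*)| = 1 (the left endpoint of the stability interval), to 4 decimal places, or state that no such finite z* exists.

z* = -2.0000.

Set f=λy, z=hλ:
  order 2, 2-stage ⇒ R(z)=1+z+z^2/2
  (e.g. R(-1.21)=0.52205, |R|=0.52205)

Find x<0 with |R(x)|<1.
x=-1.21: |R|=0.5221
|R(-2.31)|=1.3580 |R(-1.92)|=0.9232 |R(-1.8)|=0.8200
Bisect:
  x_lo=-2.4105 |R|=1.4947  x_hi=-0.0829 |R|=0.9205
  mid=-1.24671 |R|=0.53043 →hi
  mid=-1.82859 |R|=0.84328 →hi
  mid=-2.11954 |R|=1.12668 →lo
  mid=-1.97407 |R|=0.97440 →hi
  mid=-2.04680 |R|=1.04790 →lo
  mid=-2.01043 |R|=1.01049 →lo
  mid=-1.99225 |R|=0.99228 →hi
  mid=-2.00134 |R|=1.00134 →lo
  ...
  [-2.00006,-1.99992] ⇒ x*=-2.0000
Stable set (-2.0000, 0).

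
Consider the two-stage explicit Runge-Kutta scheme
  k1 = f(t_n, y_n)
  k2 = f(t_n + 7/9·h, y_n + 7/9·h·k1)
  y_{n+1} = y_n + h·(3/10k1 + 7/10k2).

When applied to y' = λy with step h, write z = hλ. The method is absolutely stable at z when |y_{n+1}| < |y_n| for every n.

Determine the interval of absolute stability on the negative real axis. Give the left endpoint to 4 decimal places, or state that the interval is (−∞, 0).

(-1.8367, 0).

Set f=λy, z=hλ:
  k1=λy_n ⇒ h·k1=z·y_n;  k2=λ(1+7/9z)y_n ⇒ h·k2=z(1+7/9z)y_n
  y_{n+1}/y_n = 1 + 3/10z + 7/10z(1+7/9z) = 1 + z + 49/90z²
  ⇒ R(z) = 1 + z + 49/90z².

Solve |R(x)|<1 on ℝ⁻.
x=-1.02: |R|=0.5464
R=1: x+49/90x²=0 ⇒ x=−90/49=-1.8367; min R=1−1/(4·49/90)=0.5408>−1
Confirm numerically:
  x=-1.687: |R|=0.86247 <1
  x=-1.354: |R|=0.64414 <1
  x=-0.803: |R|=0.54806 <1
  x=-2.283: |R|=1.55469 >1
  x=-2.020: |R|=1.20155 >1
  x=-1.948: |R|=1.11801 >1
Interval (-1.8367, 0).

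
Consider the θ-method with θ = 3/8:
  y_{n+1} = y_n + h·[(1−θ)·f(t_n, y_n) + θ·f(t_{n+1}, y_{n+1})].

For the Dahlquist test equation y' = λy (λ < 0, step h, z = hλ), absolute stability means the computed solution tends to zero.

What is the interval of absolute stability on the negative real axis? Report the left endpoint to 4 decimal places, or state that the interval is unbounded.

(-8.0000, 0).

Test eqn y'=λy, z=hλ:
  y_{n+1} = y_n + z·[5/8·y_n + 3/8·y_{n+1}] ⇒ (1 − 3/8z)y_{n+1} = (1 + 5/8z)y_n
  R(z) = (1 + 5/8z)/(1 − 3/8z).

Find x<0 with |R(x)|<1.
x=-1.56: |R|=0.0158
R=−1: 1+5/8x = −1+3/8x ⇒ -1/4x=2 ⇒ x=2/(-1/4)=-8.0000
Confirm numerically:
  x=-6.364: |R|=0.87923 <1
  x=-4.660: |R|=0.69609 <1
  x=-4.236: |R|=0.63647 <1
  x=-3.592: |R|=0.53046 <1
  x=-8.469: |R|=1.02808 >1
  x=-8.468: |R|=1.02802 >1
  x=-8.095: |R|=1.00589 >1
Interval (-8.0000, 0).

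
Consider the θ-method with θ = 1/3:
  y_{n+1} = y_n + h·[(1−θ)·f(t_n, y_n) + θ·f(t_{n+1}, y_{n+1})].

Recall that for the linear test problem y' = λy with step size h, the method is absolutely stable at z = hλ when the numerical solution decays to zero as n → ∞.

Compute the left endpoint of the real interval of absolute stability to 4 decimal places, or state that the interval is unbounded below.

z* = -6.0000.

On y'=λy, z=hλ:
  y_{n+1} = y_n + z·[2/3·y_n + 1/3·y_{n+1}] ⇒ (1 − 1/3z)y_{n+1} = (1 + 2/3z)y_n
  ⇒ R(z) = (1 + 2/3z)/(1 − 1/3z).

Need |R(x)|<1, x<0.
x=-1.5: |R|=0.0000
R=−1: 1+2/3x = −1+1/3x ⇒ -1/3x=2 ⇒ x=2/(-1/3)=-6.0000
Confirm numerically:
  x=-4.693: |R|=0.83011 <1
  x=-4.302: |R|=0.76746 <1
  x=-3.085: |R|=0.52095 <1
  x=-6.571: |R|=1.05966 >1
  x=-6.383: |R|=1.04082 >1
Stable set (-6.0000, 0).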